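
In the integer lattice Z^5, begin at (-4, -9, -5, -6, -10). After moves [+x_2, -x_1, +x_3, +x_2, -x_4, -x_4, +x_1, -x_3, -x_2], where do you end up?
(-4, -8, -5, -8, -10)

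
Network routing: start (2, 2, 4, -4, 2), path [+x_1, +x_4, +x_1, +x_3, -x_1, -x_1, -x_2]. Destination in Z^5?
(2, 1, 5, -3, 2)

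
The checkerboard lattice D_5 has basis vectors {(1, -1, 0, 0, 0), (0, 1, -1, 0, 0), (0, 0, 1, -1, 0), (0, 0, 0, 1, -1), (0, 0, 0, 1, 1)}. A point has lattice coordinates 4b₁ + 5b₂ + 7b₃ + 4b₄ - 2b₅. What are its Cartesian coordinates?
(4, 1, 2, -5, -6)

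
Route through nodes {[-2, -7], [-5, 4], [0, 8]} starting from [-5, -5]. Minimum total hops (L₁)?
28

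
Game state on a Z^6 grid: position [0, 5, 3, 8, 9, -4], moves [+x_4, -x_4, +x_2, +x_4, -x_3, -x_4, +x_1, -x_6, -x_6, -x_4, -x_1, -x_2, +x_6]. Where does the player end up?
(0, 5, 2, 7, 9, -5)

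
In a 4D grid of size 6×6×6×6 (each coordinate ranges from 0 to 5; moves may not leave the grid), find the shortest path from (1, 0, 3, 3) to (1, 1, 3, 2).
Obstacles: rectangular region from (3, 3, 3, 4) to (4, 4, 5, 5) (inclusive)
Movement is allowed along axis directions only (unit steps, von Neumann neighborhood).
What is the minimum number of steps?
2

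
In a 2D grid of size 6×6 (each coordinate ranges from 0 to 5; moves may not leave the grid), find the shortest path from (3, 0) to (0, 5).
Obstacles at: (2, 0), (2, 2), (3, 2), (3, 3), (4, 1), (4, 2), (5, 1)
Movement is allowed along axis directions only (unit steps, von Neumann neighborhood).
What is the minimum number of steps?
8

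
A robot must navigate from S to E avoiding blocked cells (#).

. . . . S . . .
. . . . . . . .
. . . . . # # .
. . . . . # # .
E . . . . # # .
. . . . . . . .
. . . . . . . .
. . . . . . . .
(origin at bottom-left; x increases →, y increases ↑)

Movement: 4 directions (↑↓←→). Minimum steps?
8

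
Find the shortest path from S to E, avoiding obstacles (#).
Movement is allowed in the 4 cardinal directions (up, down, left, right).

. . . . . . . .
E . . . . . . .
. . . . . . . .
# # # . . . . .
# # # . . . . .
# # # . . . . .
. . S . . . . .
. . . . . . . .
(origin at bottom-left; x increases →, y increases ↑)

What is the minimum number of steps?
9
(one shortest path: (2, 1) → (3, 1) → (3, 2) → (3, 3) → (3, 4) → (3, 5) → (2, 5) → (1, 5) → (0, 5) → (0, 6))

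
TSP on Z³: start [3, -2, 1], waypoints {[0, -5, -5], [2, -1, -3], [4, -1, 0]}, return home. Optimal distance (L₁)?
28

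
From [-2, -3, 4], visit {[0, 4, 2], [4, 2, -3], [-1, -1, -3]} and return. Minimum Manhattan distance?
40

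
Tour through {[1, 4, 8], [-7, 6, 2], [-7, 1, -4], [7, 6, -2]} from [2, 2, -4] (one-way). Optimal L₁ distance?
55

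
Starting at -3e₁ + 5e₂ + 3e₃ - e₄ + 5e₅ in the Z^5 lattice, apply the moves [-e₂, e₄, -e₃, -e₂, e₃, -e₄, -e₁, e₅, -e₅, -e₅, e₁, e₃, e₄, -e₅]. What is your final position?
(-3, 3, 4, 0, 3)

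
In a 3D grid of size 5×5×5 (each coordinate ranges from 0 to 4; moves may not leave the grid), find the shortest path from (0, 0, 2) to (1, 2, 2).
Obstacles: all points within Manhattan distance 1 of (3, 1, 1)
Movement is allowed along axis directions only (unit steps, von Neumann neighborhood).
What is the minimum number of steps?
3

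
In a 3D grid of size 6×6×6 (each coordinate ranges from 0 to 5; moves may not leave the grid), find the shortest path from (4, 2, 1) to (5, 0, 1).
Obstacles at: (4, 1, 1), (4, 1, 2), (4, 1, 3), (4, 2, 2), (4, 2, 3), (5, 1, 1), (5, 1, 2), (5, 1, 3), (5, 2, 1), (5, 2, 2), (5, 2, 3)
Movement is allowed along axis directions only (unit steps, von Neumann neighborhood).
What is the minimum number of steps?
5
(one shortest path: (4, 2, 1) → (3, 2, 1) → (3, 1, 1) → (3, 0, 1) → (4, 0, 1) → (5, 0, 1))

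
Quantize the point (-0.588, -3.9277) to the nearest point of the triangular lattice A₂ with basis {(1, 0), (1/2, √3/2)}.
(-0.5, -4.33)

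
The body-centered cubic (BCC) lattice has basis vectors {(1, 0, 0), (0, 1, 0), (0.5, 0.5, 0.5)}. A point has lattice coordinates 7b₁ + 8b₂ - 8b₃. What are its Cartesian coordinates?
(3, 4, -4)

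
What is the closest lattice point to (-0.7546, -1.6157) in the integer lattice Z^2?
(-1, -2)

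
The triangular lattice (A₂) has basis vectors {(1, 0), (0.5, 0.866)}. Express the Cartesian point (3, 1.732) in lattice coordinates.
2b₁ + 2b₂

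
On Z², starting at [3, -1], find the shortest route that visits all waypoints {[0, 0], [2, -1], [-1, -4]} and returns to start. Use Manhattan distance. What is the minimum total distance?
16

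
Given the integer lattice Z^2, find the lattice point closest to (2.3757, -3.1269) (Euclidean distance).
(2, -3)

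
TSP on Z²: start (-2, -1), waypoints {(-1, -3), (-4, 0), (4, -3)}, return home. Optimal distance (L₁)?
22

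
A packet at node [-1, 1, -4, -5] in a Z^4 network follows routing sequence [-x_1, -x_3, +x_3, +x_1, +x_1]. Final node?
(0, 1, -4, -5)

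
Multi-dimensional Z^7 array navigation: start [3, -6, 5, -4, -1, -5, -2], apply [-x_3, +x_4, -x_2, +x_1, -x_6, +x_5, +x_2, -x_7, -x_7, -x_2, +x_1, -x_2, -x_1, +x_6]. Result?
(4, -8, 4, -3, 0, -5, -4)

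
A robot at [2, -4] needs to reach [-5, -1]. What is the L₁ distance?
10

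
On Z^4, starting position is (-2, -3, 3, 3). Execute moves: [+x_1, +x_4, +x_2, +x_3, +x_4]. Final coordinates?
(-1, -2, 4, 5)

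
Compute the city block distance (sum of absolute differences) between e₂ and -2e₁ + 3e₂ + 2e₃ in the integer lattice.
6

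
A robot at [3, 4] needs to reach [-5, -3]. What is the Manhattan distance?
15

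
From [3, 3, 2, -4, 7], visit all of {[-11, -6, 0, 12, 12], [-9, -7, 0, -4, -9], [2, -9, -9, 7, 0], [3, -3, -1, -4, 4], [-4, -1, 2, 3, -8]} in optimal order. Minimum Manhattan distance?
140
(one optimal route: (3, 3, 2, -4, 7) → (3, -3, -1, -4, 4) → (2, -9, -9, 7, 0) → (-4, -1, 2, 3, -8) → (-9, -7, 0, -4, -9) → (-11, -6, 0, 12, 12))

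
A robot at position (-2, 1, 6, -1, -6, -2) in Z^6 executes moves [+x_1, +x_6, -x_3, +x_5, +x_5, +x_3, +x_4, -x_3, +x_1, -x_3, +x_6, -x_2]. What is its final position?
(0, 0, 4, 0, -4, 0)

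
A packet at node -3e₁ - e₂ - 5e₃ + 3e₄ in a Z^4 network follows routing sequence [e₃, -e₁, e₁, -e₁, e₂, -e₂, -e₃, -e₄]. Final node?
(-4, -1, -5, 2)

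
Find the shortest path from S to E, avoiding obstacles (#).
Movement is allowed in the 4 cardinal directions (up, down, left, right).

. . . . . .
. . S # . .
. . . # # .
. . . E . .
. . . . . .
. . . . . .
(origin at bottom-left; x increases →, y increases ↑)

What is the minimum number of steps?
3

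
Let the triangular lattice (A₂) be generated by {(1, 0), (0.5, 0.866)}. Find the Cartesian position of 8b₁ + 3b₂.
(9.5, 2.598)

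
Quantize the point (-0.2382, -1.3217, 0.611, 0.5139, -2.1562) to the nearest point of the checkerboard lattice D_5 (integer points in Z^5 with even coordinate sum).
(0, -1, 1, 0, -2)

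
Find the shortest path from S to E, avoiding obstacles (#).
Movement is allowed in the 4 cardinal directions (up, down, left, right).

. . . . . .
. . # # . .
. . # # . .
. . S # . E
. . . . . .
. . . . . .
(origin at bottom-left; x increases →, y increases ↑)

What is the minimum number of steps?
5
(one shortest path: (2, 2) → (2, 1) → (3, 1) → (4, 1) → (5, 1) → (5, 2))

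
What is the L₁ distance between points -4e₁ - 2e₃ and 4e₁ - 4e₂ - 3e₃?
13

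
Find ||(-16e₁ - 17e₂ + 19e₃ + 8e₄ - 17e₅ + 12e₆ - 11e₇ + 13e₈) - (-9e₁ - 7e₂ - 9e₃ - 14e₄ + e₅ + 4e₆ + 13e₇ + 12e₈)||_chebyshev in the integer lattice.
28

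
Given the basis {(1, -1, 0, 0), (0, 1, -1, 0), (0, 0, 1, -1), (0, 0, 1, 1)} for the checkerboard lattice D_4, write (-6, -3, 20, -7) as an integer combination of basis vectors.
-6b₁ - 9b₂ + 9b₃ + 2b₄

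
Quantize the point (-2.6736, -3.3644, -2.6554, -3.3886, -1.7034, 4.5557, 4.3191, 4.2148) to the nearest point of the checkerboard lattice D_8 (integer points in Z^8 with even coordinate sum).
(-3, -3, -3, -3, -2, 4, 4, 4)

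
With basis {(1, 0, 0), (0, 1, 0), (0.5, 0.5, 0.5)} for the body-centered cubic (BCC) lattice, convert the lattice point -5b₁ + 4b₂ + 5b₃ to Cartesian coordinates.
(-2.5, 6.5, 2.5)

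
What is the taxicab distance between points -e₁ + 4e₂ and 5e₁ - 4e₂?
14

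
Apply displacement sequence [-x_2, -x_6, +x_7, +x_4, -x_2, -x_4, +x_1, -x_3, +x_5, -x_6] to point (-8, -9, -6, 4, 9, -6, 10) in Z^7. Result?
(-7, -11, -7, 4, 10, -8, 11)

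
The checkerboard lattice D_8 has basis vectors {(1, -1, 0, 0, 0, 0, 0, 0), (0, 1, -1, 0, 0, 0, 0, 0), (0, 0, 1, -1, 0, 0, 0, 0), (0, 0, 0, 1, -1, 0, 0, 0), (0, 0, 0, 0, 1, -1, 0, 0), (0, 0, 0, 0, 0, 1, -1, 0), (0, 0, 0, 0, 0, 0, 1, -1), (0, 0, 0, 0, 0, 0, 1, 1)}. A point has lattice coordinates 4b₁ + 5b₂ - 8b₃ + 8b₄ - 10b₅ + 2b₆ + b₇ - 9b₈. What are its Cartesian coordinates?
(4, 1, -13, 16, -18, 12, -10, -10)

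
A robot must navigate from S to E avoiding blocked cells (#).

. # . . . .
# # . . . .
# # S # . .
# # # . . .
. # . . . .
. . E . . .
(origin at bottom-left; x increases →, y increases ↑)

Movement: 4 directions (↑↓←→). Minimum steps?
9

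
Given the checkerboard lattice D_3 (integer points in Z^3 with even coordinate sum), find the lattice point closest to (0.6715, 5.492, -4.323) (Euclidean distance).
(1, 5, -4)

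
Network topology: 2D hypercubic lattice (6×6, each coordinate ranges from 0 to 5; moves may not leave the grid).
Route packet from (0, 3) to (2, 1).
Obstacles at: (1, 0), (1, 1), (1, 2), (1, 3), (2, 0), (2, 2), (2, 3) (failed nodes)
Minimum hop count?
8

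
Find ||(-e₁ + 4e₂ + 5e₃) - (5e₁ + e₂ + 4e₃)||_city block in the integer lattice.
10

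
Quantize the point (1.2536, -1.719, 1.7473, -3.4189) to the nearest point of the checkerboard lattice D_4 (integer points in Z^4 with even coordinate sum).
(1, -2, 2, -3)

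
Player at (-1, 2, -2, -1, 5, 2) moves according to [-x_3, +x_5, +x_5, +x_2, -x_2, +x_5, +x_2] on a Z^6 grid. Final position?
(-1, 3, -3, -1, 8, 2)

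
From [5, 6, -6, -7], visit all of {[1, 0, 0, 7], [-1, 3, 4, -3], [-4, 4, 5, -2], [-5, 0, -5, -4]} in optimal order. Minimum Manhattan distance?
62
(one optimal route: (5, 6, -6, -7) → (-5, 0, -5, -4) → (-4, 4, 5, -2) → (-1, 3, 4, -3) → (1, 0, 0, 7))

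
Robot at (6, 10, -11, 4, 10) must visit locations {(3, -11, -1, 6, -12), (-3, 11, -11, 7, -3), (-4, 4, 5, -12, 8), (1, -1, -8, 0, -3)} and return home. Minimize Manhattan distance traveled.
202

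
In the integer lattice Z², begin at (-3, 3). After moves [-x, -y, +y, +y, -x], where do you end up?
(-5, 4)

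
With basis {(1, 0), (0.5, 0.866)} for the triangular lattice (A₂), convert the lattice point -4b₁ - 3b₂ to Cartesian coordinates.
(-5.5, -2.598)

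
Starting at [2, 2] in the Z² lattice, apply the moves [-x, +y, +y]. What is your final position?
(1, 4)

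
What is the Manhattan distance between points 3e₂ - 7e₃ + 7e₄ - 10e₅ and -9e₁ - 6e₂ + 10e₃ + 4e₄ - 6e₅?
42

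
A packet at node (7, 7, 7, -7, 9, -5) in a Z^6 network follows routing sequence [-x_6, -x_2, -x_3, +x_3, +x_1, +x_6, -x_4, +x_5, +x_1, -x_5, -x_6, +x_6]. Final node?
(9, 6, 7, -8, 9, -5)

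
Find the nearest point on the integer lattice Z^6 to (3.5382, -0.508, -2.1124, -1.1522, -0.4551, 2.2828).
(4, -1, -2, -1, 0, 2)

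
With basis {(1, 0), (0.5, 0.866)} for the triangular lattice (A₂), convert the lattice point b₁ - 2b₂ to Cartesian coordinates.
(0, -1.732)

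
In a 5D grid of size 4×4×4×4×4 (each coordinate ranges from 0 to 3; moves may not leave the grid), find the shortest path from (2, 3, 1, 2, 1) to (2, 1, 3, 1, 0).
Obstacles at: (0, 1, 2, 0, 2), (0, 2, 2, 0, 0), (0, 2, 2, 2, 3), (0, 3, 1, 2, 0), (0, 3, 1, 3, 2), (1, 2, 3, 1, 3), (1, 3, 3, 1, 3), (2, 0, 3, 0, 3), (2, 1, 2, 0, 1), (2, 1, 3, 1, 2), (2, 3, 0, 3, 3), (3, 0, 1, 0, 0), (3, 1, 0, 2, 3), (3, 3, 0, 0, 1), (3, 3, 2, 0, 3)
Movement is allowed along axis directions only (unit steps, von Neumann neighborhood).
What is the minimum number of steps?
6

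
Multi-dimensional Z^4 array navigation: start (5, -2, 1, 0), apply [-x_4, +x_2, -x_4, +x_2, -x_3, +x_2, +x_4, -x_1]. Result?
(4, 1, 0, -1)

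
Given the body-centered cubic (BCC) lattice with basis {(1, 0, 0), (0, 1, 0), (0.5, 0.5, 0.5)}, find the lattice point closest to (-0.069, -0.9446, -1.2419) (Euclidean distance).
(0, -1, -1)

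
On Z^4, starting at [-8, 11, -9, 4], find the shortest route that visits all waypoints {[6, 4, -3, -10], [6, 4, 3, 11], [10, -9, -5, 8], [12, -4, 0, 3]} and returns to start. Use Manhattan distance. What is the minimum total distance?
156
(one optimal route: (-8, 11, -9, 4) → (6, 4, -3, -10) → (6, 4, 3, 11) → (12, -4, 0, 3) → (10, -9, -5, 8) → (-8, 11, -9, 4))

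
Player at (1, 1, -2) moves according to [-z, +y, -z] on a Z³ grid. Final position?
(1, 2, -4)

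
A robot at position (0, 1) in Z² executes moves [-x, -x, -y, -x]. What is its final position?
(-3, 0)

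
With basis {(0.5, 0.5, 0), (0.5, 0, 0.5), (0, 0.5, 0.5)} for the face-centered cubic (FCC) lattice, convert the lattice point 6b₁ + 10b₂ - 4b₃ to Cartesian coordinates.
(8, 1, 3)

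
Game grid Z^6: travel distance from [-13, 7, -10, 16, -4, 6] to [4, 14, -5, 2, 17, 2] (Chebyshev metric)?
21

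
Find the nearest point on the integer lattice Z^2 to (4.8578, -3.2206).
(5, -3)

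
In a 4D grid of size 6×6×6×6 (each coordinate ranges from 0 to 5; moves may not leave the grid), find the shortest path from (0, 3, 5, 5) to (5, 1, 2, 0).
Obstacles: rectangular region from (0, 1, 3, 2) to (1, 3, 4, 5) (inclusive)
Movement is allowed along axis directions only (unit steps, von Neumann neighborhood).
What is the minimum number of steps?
15
(one shortest path: (0, 3, 5, 5) → (1, 3, 5, 5) → (2, 3, 5, 5) → (3, 3, 5, 5) → (4, 3, 5, 5) → (5, 3, 5, 5) → (5, 2, 5, 5) → (5, 1, 5, 5) → (5, 1, 4, 5) → (5, 1, 3, 5) → (5, 1, 2, 5) → (5, 1, 2, 4) → (5, 1, 2, 3) → (5, 1, 2, 2) → (5, 1, 2, 1) → (5, 1, 2, 0))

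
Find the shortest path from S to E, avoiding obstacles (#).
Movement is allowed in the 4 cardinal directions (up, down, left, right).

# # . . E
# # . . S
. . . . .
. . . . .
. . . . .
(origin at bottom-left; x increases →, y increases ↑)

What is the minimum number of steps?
1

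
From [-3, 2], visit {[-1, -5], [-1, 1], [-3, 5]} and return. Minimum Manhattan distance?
24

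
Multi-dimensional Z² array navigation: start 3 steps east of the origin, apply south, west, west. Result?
(1, -1)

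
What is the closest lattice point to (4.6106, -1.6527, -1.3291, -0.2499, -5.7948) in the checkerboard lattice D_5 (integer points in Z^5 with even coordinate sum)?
(5, -2, -1, 0, -6)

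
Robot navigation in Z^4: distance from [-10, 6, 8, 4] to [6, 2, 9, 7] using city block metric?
24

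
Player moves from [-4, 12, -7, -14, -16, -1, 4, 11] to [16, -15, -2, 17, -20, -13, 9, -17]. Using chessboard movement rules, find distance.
31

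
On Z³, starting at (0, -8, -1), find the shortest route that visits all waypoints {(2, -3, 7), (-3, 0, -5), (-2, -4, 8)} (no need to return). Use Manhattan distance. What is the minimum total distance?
39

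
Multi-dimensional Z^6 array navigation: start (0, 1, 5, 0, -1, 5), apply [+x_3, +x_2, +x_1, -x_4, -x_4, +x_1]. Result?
(2, 2, 6, -2, -1, 5)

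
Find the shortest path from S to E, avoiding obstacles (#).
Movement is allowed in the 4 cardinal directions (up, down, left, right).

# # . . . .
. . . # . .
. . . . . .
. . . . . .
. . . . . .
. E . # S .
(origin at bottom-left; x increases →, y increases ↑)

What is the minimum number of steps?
5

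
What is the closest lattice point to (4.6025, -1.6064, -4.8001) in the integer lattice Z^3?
(5, -2, -5)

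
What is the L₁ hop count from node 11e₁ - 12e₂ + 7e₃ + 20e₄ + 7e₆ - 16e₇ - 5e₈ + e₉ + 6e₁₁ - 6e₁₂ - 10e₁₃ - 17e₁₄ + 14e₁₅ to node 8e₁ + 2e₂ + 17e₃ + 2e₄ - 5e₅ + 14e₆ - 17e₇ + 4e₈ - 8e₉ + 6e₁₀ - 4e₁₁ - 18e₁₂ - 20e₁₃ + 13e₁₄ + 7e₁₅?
151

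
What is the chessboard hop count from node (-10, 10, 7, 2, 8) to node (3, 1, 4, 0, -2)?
13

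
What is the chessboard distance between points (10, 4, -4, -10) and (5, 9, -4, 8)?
18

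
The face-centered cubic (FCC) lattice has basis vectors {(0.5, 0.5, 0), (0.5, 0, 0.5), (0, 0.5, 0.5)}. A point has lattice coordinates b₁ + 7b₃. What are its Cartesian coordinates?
(0.5, 4, 3.5)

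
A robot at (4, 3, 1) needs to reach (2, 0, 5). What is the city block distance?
9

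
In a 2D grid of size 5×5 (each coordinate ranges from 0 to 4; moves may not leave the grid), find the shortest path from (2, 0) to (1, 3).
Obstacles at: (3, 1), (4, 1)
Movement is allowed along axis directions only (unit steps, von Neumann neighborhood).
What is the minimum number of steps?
4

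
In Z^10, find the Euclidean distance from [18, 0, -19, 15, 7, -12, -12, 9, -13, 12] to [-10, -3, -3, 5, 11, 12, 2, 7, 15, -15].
58.7707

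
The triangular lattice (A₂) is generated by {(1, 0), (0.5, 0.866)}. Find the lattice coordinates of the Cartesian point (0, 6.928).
-4b₁ + 8b₂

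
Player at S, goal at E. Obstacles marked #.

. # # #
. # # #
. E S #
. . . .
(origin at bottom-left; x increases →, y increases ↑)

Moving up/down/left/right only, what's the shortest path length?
1
(one shortest path: (2, 1) → (1, 1))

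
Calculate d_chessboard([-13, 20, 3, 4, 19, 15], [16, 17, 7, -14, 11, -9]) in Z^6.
29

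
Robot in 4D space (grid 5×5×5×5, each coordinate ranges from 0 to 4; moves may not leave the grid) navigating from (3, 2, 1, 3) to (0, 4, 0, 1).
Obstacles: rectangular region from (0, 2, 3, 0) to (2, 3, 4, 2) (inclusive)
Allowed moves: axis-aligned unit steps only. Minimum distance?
8
(one shortest path: (3, 2, 1, 3) → (2, 2, 1, 3) → (1, 2, 1, 3) → (0, 2, 1, 3) → (0, 3, 1, 3) → (0, 4, 1, 3) → (0, 4, 0, 3) → (0, 4, 0, 2) → (0, 4, 0, 1))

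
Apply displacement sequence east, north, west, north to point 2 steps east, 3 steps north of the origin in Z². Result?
(2, 5)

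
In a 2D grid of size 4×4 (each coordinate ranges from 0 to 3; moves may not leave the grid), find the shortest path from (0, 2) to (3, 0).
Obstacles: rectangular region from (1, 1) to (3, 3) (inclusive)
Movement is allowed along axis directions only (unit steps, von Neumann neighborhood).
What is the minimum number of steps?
5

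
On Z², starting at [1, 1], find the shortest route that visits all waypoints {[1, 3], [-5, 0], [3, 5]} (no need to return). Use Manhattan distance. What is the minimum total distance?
19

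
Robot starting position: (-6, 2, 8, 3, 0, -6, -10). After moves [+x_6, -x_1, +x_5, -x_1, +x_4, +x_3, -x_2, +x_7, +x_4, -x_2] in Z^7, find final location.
(-8, 0, 9, 5, 1, -5, -9)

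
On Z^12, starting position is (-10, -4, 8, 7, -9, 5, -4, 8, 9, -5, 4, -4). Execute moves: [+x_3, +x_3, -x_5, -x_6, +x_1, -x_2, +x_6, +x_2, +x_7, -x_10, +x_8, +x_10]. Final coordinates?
(-9, -4, 10, 7, -10, 5, -3, 9, 9, -5, 4, -4)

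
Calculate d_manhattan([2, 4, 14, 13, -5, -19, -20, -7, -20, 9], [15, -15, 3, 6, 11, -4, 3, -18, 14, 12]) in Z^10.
152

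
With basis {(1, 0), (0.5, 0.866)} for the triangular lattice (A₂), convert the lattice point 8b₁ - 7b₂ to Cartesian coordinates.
(4.5, -6.062)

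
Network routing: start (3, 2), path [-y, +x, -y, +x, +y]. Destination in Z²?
(5, 1)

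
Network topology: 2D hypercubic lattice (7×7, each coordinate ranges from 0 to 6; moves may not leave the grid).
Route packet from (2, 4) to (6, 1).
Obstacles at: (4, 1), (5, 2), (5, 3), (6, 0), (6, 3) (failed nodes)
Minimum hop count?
9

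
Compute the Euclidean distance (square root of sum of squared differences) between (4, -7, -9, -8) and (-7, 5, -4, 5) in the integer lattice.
21.4243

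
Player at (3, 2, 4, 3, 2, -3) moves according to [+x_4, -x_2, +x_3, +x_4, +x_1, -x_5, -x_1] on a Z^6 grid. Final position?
(3, 1, 5, 5, 1, -3)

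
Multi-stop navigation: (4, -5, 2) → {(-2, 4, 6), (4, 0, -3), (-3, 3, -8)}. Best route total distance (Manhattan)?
41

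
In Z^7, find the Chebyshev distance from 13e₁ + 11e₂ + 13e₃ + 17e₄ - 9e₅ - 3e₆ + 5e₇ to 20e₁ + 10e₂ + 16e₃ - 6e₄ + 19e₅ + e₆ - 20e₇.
28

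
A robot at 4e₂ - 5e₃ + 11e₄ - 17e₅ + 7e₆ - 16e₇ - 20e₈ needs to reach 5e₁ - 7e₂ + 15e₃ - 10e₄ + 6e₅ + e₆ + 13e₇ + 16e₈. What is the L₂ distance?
60.7371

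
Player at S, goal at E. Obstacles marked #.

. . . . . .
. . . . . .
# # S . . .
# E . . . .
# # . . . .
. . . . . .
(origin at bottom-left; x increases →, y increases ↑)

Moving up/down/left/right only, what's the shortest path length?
2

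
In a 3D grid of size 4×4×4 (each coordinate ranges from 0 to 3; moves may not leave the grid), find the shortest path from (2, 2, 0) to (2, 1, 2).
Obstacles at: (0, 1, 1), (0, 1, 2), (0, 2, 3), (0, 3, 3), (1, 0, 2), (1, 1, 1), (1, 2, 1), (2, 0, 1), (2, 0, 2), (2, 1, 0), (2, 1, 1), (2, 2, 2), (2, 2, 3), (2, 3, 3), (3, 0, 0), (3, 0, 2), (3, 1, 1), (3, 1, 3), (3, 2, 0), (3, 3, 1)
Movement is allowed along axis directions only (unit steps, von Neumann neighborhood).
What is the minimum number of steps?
5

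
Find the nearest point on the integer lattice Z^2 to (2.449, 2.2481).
(2, 2)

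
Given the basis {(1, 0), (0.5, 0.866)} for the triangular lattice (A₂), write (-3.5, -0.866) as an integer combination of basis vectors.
-3b₁ - b₂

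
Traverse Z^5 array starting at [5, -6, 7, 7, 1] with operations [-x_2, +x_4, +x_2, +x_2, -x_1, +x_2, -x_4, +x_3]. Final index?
(4, -4, 8, 7, 1)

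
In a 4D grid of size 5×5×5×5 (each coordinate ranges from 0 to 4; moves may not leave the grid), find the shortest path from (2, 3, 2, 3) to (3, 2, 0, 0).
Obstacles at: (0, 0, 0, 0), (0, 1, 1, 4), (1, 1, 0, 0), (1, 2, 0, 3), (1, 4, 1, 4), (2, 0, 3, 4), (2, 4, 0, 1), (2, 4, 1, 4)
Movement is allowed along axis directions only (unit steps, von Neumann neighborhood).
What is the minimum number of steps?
7
(one shortest path: (2, 3, 2, 3) → (3, 3, 2, 3) → (3, 2, 2, 3) → (3, 2, 1, 3) → (3, 2, 0, 3) → (3, 2, 0, 2) → (3, 2, 0, 1) → (3, 2, 0, 0))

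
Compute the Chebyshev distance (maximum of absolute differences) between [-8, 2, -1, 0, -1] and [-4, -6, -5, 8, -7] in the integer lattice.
8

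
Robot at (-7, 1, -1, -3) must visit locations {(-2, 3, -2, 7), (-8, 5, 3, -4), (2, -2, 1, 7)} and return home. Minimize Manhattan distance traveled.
70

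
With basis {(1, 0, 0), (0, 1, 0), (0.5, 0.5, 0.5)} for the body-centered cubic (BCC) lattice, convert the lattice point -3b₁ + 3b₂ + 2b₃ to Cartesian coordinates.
(-2, 4, 1)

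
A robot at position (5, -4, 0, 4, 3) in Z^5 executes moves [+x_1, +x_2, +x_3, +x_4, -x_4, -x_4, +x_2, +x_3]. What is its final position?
(6, -2, 2, 3, 3)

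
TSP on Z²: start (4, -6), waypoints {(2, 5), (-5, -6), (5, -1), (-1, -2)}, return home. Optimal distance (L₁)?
42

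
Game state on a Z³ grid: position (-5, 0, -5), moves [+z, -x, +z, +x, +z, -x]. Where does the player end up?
(-6, 0, -2)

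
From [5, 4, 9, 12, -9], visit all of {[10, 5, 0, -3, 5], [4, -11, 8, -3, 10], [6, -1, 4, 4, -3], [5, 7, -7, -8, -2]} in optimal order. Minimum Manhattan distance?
119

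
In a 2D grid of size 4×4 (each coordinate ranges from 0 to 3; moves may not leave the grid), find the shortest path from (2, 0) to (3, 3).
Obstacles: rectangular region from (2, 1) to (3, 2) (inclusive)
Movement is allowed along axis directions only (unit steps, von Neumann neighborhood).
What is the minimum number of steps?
6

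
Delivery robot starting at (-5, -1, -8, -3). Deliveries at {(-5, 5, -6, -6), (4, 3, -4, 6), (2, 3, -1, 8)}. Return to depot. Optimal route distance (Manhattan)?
72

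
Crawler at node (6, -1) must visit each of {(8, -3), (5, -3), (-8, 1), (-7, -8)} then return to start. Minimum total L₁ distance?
50
(one optimal route: (6, -1) → (8, -3) → (5, -3) → (-7, -8) → (-8, 1) → (6, -1))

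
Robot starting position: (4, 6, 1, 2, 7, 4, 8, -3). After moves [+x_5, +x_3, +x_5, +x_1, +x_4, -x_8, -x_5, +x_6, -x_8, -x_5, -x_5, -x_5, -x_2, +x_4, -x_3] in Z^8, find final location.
(5, 5, 1, 4, 5, 5, 8, -5)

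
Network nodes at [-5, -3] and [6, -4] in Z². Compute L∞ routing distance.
11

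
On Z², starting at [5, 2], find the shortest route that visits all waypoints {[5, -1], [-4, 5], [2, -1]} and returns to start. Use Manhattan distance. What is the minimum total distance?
30
(one optimal route: (5, 2) → (5, -1) → (2, -1) → (-4, 5) → (5, 2))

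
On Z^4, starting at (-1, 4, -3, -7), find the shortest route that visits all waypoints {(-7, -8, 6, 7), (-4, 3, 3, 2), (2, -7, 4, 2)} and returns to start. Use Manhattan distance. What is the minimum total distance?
88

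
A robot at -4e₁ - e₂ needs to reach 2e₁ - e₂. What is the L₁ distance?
6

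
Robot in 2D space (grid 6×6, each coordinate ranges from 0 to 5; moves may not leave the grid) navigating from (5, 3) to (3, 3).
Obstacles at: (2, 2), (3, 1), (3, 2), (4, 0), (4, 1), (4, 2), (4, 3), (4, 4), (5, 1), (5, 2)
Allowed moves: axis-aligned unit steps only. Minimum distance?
6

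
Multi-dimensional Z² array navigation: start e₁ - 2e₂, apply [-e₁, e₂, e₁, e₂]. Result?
(1, 0)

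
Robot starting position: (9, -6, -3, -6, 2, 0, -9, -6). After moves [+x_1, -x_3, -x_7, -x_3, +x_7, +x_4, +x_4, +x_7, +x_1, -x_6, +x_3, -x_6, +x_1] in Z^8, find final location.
(12, -6, -4, -4, 2, -2, -8, -6)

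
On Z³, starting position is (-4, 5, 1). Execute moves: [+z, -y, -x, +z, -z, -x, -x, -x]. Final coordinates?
(-8, 4, 2)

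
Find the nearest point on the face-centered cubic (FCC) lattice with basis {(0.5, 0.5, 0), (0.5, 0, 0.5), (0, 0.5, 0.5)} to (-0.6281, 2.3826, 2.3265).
(-0.5, 2.5, 2)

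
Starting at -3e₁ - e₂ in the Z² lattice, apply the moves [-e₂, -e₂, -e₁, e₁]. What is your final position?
(-3, -3)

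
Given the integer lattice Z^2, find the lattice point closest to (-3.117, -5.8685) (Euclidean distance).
(-3, -6)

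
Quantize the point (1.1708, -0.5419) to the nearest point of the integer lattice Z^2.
(1, -1)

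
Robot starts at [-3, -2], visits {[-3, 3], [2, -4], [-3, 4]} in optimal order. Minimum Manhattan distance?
19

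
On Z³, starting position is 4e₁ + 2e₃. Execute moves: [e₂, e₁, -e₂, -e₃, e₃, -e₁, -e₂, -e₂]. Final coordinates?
(4, -2, 2)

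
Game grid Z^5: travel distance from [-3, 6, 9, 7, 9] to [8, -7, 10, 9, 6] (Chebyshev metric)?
13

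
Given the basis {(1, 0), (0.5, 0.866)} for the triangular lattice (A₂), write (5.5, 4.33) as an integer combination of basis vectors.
3b₁ + 5b₂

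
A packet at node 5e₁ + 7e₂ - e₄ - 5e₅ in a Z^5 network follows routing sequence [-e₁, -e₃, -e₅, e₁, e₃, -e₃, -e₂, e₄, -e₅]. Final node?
(5, 6, -1, 0, -7)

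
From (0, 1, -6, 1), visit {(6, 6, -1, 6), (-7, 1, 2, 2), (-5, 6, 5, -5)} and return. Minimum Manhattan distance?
82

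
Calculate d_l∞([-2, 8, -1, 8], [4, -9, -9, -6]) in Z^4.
17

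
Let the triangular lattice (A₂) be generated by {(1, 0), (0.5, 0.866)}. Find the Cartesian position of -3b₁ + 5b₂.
(-0.5, 4.33)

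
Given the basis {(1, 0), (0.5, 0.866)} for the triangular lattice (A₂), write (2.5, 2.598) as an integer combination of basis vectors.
b₁ + 3b₂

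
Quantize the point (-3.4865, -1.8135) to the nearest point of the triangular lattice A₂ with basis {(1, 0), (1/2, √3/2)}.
(-3, -1.732)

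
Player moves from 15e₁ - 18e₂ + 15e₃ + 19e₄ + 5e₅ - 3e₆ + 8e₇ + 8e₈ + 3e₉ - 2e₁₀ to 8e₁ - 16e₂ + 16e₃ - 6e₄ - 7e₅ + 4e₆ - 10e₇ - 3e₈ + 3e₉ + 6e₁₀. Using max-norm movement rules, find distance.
25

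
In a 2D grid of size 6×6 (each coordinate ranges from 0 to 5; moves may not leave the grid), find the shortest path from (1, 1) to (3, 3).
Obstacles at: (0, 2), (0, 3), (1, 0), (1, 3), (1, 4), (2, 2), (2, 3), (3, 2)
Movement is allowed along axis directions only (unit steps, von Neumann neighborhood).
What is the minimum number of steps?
6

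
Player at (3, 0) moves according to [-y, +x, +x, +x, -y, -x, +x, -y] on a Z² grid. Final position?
(6, -3)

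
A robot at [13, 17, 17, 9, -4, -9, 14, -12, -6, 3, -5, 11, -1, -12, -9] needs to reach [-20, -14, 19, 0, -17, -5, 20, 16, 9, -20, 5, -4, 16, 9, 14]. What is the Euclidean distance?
74.0135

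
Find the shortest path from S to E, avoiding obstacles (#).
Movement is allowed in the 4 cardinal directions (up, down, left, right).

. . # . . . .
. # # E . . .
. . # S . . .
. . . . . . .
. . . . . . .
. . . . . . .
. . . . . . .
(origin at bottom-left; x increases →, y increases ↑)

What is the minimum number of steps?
1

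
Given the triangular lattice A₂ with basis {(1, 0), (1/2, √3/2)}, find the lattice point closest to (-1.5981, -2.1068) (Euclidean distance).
(-1.5, -2.598)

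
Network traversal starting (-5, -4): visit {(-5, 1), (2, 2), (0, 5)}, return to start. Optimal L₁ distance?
32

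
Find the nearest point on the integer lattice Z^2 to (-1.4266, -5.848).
(-1, -6)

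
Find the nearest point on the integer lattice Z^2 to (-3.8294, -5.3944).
(-4, -5)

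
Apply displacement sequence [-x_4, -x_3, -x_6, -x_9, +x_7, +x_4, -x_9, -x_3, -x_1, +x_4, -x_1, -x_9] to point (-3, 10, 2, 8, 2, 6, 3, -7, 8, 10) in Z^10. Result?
(-5, 10, 0, 9, 2, 5, 4, -7, 5, 10)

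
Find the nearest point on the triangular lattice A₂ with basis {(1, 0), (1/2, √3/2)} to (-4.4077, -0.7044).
(-4.5, -0.866)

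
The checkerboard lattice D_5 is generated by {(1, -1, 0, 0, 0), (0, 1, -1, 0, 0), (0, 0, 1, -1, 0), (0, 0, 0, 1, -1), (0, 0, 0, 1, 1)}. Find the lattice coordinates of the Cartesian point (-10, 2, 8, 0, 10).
-10b₁ - 8b₂ - 5b₄ + 5b₅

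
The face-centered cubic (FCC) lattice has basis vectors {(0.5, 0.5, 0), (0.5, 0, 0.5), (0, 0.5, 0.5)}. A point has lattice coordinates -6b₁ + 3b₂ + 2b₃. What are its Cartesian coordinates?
(-1.5, -2, 2.5)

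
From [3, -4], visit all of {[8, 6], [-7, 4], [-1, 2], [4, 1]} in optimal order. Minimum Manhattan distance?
36
(one optimal route: (3, -4) → (4, 1) → (8, 6) → (-1, 2) → (-7, 4))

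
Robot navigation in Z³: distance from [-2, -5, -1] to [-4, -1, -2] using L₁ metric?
7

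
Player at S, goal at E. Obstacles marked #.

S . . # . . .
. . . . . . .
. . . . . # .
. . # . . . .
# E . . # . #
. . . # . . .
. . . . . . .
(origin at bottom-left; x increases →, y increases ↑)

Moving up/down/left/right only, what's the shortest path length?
5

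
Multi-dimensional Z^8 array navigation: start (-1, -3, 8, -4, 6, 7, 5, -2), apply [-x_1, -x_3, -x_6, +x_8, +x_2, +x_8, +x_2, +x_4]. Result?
(-2, -1, 7, -3, 6, 6, 5, 0)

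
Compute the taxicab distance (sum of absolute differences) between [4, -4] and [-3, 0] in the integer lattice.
11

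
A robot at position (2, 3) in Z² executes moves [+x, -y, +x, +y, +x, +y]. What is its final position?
(5, 4)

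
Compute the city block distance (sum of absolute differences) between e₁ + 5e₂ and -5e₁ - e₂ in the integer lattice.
12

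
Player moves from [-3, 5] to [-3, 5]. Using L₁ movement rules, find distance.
0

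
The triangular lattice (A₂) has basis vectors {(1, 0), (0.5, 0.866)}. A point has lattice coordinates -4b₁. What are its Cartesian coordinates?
(-4, 0)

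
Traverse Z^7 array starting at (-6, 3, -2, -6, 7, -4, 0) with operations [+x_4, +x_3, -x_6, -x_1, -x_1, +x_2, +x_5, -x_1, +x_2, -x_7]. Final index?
(-9, 5, -1, -5, 8, -5, -1)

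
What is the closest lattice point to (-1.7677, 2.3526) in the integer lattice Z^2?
(-2, 2)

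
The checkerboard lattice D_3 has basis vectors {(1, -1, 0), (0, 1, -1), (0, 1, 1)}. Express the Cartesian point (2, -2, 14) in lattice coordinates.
2b₁ - 7b₂ + 7b₃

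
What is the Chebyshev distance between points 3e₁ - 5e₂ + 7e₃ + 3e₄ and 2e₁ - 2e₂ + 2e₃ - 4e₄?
7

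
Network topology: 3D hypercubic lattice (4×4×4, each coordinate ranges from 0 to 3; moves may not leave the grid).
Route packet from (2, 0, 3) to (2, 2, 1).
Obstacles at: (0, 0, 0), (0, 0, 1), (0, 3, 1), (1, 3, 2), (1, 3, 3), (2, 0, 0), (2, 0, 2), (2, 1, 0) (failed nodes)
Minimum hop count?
4
(one shortest path: (2, 0, 3) → (2, 1, 3) → (2, 2, 3) → (2, 2, 2) → (2, 2, 1))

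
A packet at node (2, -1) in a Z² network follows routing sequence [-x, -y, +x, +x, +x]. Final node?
(4, -2)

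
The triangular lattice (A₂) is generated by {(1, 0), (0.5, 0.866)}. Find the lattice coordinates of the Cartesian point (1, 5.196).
-2b₁ + 6b₂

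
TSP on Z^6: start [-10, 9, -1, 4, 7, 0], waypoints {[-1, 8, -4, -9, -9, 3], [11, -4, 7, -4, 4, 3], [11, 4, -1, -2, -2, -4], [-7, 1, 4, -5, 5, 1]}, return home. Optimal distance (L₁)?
174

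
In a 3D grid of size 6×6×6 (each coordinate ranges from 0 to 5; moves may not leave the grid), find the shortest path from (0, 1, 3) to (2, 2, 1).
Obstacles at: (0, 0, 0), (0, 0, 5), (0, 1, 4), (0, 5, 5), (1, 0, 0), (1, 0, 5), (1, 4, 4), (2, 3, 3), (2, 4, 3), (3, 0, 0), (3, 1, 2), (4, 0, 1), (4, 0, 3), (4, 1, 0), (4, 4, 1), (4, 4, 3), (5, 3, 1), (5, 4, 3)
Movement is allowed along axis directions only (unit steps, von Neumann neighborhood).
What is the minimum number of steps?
5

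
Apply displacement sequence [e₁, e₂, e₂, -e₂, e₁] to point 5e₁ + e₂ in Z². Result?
(7, 2)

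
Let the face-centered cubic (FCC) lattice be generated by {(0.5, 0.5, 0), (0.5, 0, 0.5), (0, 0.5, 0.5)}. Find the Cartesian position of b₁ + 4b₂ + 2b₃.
(2.5, 1.5, 3)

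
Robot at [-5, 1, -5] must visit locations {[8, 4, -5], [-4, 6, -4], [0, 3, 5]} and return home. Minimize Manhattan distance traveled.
58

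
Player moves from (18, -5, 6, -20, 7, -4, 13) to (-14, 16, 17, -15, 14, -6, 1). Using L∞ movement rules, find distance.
32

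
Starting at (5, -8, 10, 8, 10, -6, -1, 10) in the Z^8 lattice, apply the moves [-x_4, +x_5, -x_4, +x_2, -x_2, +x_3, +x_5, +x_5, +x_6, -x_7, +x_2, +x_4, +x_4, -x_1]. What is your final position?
(4, -7, 11, 8, 13, -5, -2, 10)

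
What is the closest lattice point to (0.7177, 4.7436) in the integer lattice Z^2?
(1, 5)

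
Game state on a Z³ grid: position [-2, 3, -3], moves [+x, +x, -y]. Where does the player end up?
(0, 2, -3)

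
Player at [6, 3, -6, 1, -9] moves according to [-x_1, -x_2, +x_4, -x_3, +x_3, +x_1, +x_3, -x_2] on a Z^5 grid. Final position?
(6, 1, -5, 2, -9)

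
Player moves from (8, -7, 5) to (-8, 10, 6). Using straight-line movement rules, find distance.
23.3666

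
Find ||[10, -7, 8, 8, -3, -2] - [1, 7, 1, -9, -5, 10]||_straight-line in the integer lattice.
27.6225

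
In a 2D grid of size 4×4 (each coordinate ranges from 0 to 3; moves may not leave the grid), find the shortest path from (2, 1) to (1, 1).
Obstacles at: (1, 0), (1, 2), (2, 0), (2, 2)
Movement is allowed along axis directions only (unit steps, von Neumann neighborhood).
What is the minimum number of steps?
1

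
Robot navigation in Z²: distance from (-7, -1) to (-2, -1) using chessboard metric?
5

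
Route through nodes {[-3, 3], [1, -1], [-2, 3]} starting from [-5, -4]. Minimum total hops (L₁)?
17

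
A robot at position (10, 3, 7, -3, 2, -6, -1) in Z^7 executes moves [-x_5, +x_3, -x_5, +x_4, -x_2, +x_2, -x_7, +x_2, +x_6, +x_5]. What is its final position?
(10, 4, 8, -2, 1, -5, -2)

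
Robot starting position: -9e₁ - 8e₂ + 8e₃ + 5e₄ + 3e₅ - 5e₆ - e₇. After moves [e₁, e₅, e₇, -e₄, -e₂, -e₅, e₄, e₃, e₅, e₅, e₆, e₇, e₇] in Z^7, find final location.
(-8, -9, 9, 5, 5, -4, 2)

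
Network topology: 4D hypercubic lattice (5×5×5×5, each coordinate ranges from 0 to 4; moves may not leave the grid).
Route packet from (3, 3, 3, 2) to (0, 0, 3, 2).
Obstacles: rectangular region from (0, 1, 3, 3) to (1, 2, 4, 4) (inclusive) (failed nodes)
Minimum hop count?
6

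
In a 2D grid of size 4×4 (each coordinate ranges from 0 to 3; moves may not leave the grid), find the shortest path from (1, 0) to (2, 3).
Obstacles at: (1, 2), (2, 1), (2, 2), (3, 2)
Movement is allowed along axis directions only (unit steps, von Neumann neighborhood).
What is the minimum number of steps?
6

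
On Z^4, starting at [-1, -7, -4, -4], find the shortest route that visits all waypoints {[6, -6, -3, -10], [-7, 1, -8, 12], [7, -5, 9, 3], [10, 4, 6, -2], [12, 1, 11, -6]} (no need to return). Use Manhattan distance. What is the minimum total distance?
126
(one optimal route: (-1, -7, -4, -4) → (6, -6, -3, -10) → (7, -5, 9, 3) → (12, 1, 11, -6) → (10, 4, 6, -2) → (-7, 1, -8, 12))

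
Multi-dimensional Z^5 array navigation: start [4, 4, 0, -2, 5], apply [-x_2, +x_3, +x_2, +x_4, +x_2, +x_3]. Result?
(4, 5, 2, -1, 5)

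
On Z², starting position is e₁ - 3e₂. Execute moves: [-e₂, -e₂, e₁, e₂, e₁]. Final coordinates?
(3, -4)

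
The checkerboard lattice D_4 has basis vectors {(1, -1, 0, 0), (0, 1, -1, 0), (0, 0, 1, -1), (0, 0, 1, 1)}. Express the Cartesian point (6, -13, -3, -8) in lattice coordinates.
6b₁ - 7b₂ - b₃ - 9b₄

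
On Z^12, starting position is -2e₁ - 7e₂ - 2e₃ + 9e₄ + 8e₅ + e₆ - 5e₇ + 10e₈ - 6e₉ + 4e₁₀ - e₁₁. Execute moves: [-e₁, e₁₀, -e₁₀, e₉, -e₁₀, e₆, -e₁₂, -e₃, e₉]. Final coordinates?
(-3, -7, -3, 9, 8, 2, -5, 10, -4, 3, -1, -1)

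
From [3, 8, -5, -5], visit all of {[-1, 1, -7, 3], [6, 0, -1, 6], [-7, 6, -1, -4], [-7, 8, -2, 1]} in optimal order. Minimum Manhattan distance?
62
(one optimal route: (3, 8, -5, -5) → (-7, 6, -1, -4) → (-7, 8, -2, 1) → (-1, 1, -7, 3) → (6, 0, -1, 6))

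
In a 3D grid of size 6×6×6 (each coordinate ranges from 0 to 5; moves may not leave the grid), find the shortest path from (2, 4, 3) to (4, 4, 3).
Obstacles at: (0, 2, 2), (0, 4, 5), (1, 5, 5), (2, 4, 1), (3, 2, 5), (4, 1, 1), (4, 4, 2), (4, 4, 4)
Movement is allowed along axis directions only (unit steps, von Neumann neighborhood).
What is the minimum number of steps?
2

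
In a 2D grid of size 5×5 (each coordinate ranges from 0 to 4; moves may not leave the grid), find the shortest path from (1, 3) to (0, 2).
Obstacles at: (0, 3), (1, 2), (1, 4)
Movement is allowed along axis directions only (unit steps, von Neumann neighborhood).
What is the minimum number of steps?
6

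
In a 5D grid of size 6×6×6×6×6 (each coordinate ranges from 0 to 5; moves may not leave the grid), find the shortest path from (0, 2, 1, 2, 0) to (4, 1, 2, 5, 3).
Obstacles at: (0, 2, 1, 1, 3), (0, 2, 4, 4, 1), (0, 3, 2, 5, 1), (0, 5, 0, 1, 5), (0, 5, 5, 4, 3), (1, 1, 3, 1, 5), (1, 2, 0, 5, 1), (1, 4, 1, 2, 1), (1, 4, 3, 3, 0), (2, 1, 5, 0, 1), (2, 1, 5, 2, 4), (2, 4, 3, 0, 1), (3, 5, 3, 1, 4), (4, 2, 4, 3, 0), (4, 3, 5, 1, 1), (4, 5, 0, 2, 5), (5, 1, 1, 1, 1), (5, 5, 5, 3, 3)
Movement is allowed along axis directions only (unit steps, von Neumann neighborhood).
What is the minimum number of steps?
12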